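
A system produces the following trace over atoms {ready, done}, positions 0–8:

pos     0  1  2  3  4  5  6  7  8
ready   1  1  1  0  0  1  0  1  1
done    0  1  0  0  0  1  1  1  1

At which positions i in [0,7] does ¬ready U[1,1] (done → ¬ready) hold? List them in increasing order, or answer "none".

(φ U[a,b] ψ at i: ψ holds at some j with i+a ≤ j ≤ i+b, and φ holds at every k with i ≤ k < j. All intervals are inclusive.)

Evaluate at each i in [0,7]:
  i=0: ✗ (no rhs in [1,1])
  i=1: ✗ (lhs fails at k=1 before rhs at j=2)
  i=2: ✗ (lhs fails at k=2 before rhs at j=3)
  i=3: ✓ (rhs at j=4; lhs holds on [3,3])
  i=4: ✗ (no rhs in [5,5])
  i=5: ✗ (lhs fails at k=5 before rhs at j=6)
  i=6: ✗ (no rhs in [7,7])
  i=7: ✗ (no rhs in [8,8])

3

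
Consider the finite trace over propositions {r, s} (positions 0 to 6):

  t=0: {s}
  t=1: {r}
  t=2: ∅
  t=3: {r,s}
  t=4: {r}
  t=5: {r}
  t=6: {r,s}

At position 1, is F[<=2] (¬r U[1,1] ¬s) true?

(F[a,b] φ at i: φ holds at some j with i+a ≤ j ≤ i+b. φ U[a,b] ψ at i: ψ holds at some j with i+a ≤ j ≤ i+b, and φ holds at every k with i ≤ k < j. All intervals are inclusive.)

No

Check (¬r U[1,1] ¬s) at each j in [1,3]:
  j=1: fails
  j=2: fails
  j=3: fails
No position in the window satisfies it → formula fails.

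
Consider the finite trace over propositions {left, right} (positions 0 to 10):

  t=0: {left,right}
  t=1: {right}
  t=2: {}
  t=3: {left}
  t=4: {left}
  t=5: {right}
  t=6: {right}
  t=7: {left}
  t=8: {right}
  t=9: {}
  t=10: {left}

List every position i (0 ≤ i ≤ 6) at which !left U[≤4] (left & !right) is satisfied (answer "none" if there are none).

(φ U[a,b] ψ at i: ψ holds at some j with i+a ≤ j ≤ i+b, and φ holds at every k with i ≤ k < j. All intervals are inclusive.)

Evaluate at each i in [0,6]:
  i=0: ✗ (lhs fails at k=0 before rhs at j=3)
  i=1: ✓ (rhs at j=3; lhs holds on [1,2])
  i=2: ✓ (rhs at j=3; lhs holds on [2,2])
  i=3: ✓ (rhs at j=3)
  i=4: ✓ (rhs at j=4)
  i=5: ✓ (rhs at j=7; lhs holds on [5,6])
  i=6: ✓ (rhs at j=7; lhs holds on [6,6])

1, 2, 3, 4, 5, 6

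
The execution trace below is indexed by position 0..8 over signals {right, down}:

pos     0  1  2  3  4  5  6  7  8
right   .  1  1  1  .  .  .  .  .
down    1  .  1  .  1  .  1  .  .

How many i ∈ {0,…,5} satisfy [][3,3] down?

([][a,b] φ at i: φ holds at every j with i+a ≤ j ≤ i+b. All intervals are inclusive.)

Evaluate at each i in [0,5]:
  i=0: ✗ (fails at j=3)
  i=1: ✓ (all of [4,4])
  i=2: ✗ (fails at j=5)
  i=3: ✓ (all of [6,6])
  i=4: ✗ (fails at j=7)
  i=5: ✗ (fails at j=8)
Positions where it holds: {1, 3} → 2.

2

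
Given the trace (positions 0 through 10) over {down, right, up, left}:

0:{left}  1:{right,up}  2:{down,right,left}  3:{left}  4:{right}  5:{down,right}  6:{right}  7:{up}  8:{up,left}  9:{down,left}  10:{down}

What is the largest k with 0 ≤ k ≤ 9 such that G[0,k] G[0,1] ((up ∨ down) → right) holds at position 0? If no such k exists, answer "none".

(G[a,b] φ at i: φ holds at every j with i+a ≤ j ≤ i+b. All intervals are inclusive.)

G[0,1] ((up ∨ down) → right) must hold from j=0 onward; find where it first fails.
  j=0: holds
  j=1: holds
  j=2: holds
  j=3: holds
  j=4: holds
  j=5: holds
  j=6: fails
Holds on [0,5], so largest k = 5.

5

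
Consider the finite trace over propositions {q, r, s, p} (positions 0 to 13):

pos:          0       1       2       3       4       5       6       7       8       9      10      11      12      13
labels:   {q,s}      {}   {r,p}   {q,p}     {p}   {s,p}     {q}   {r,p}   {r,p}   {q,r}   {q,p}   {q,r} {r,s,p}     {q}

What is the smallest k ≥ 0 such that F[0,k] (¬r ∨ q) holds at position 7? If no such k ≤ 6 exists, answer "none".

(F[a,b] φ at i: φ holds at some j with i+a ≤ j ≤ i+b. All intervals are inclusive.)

2

Scan j = 7,8,… for (¬r ∨ q):
  j=7: fails
  j=8: fails
  j=9: holds
First hit at j=9, so smallest k = 9-7 = 2.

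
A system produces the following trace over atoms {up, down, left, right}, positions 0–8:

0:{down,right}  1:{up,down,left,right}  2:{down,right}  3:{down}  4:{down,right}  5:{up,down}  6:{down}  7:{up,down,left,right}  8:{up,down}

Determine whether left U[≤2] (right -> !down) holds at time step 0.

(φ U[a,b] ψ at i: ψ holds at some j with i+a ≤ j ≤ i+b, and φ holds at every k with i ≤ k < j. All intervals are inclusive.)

False

Need some j in [0,2] with (right -> !down), and left at every k in [0,j-1].
  j=0: (right -> !down) false.
  j=1: (right -> !down) false.
  j=2: (right -> !down) false.
No j in the window works → until fails.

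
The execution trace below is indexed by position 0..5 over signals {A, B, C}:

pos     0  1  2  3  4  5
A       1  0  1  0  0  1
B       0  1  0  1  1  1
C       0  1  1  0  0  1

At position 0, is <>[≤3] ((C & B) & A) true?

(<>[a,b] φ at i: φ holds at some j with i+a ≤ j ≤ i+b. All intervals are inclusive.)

Check ((C & B) & A) at each j in [0,3]:
  j=0: false
  j=1: false
  j=2: false
  j=3: false
No position in the window satisfies it → formula fails.

False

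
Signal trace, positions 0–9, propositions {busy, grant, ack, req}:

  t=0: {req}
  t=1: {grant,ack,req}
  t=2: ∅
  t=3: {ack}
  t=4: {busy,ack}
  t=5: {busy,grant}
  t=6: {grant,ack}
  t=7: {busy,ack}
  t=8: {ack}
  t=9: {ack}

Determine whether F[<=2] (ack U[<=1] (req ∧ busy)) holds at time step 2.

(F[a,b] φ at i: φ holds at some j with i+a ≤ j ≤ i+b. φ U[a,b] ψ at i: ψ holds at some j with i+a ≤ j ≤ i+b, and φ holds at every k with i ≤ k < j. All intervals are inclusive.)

No

Check (ack U[<=1] (req ∧ busy)) at each j in [2,4]:
  j=2: fails
  j=3: fails
  j=4: fails
No position in the window satisfies it → formula fails.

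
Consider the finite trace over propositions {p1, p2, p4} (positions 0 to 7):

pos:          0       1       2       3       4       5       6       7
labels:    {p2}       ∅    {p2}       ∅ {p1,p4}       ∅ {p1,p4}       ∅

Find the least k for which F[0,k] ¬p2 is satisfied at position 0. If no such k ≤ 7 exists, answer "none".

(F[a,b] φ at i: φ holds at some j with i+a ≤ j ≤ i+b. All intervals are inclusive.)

Scan j = 0,1,… for ¬p2:
  j=0: fails
  j=1: holds
First hit at j=1, so smallest k = 1-0 = 1.

1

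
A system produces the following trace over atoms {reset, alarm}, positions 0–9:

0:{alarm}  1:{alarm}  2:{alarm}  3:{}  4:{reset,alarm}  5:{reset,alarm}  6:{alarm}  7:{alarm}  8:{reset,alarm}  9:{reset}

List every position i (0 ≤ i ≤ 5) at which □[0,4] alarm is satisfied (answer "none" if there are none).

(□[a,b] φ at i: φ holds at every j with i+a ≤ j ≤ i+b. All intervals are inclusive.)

Evaluate at each i in [0,5]:
  i=0: ✗ (fails at j=3)
  i=1: ✗ (fails at j=3)
  i=2: ✗ (fails at j=3)
  i=3: ✗ (fails at j=3)
  i=4: ✓ (all of [4,8])
  i=5: ✗ (fails at j=9)

4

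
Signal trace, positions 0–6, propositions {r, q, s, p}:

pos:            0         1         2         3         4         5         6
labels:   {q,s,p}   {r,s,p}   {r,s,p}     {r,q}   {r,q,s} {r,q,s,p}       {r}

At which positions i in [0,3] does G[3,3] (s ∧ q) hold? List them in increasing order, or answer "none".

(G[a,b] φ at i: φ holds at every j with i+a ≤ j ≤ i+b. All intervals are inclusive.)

Evaluate at each i in [0,3]:
  i=0: ✗ (fails at j=3)
  i=1: ✓ (all of [4,4])
  i=2: ✓ (all of [5,5])
  i=3: ✗ (fails at j=6)

1, 2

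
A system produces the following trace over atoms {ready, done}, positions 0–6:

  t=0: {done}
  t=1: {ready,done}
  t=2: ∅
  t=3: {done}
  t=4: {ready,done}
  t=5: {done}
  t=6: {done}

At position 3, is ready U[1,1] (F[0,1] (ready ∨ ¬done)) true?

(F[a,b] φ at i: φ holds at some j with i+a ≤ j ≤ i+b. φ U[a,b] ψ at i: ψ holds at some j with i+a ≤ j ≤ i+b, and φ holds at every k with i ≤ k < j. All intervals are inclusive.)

Need some j in [4,4] with F[0,1] (ready ∨ ¬done), and ready at every k in [3,j-1].
  j=4: F[0,1] (ready ∨ ¬done) holds, but ready fails at k=3 → not this j.
No j in the window works → until fails.

No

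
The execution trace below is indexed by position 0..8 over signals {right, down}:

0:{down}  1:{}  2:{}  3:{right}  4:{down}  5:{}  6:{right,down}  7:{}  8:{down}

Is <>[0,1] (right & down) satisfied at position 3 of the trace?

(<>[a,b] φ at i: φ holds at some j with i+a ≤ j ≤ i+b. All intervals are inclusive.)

Does not hold

Check (right & down) at each j in [3,4]:
  j=3: false
  j=4: false
No position in the window satisfies it → formula fails.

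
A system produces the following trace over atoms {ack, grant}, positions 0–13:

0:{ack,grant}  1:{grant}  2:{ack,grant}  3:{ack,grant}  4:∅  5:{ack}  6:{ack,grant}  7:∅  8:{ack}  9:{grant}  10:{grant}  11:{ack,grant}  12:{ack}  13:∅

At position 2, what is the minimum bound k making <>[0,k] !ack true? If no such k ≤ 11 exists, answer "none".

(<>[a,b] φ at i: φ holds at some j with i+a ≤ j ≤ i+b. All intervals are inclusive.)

Scan j = 2,3,… for !ack:
  j=2: fails
  j=3: fails
  j=4: holds
First hit at j=4, so smallest k = 4-2 = 2.

2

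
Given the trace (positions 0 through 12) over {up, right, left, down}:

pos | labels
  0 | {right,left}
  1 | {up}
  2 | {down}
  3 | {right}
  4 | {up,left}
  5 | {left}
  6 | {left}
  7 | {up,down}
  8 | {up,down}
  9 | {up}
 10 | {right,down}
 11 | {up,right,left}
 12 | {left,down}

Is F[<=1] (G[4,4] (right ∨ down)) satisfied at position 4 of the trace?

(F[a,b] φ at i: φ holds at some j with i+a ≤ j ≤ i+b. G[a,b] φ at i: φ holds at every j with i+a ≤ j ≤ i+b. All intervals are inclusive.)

Check G[4,4] (right ∨ down) at each j in [4,5]:
  j=4: holds on [8,8]
  j=5: fails at 9
Found at j=4 → formula holds.

True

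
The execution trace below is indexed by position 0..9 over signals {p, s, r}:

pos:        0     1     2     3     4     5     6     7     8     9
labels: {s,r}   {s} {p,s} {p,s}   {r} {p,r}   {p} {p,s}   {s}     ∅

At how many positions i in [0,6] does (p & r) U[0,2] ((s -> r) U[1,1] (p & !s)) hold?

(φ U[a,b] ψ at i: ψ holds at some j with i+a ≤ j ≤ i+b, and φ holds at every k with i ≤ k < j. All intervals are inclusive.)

Evaluate at each i in [0,6]:
  i=0: ✗ (no rhs in [0,2])
  i=1: ✗ (no rhs in [1,3])
  i=2: ✗ (lhs fails at k=2 before rhs at j=4)
  i=3: ✗ (lhs fails at k=3 before rhs at j=4)
  i=4: ✓ (rhs at j=4)
  i=5: ✓ (rhs at j=5)
  i=6: ✗ (no rhs in [6,8])
Positions where it holds: {4, 5} → 2.

2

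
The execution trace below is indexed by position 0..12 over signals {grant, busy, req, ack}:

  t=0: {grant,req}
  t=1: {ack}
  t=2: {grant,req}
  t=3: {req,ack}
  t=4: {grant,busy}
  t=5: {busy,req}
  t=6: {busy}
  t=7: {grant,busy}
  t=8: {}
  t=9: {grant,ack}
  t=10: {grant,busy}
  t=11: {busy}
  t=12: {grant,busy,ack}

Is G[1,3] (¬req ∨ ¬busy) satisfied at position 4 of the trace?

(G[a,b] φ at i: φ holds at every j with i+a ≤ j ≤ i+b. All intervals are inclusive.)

Does not hold

Check (¬req ∨ ¬busy) at every j in [5,7]:
  j=5: false
  j=6: true
  j=7: true
Fails at j=5 → formula fails.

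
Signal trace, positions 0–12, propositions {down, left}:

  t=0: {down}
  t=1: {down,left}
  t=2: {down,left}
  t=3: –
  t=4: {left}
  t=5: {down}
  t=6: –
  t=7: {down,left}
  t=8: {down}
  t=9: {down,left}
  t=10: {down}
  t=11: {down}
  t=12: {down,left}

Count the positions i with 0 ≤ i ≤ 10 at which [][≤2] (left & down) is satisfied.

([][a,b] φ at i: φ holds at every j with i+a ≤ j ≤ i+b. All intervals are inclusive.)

0

Evaluate at each i in [0,10]:
  i=0: ✗ (fails at j=0)
  i=1: ✗ (fails at j=3)
  i=2: ✗ (fails at j=3)
  i=3: ✗ (fails at j=3)
  i=4: ✗ (fails at j=4)
  i=5: ✗ (fails at j=5)
  i=6: ✗ (fails at j=6)
  i=7: ✗ (fails at j=8)
  i=8: ✗ (fails at j=8)
  i=9: ✗ (fails at j=10)
  i=10: ✗ (fails at j=10)
Positions where it holds: {} → 0.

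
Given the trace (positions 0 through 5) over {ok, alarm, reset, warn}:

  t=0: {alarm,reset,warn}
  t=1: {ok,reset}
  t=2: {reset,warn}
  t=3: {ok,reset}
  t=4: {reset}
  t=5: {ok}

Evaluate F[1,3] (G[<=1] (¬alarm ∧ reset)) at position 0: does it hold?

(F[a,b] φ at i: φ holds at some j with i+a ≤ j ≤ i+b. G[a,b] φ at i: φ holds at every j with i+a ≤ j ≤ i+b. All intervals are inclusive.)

Check G[<=1] (¬alarm ∧ reset) at each j in [1,3]:
  j=1: holds on [1,2]
  j=2: holds on [2,3]
  j=3: holds on [3,4]
Found at j=1 → formula holds.

True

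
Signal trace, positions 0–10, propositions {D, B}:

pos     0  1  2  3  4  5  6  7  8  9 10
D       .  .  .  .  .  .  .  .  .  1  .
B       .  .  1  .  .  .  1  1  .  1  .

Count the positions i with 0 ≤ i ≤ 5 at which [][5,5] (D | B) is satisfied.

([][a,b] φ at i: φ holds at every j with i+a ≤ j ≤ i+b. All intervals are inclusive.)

3

Evaluate at each i in [0,5]:
  i=0: ✗ (fails at j=5)
  i=1: ✓ (all of [6,6])
  i=2: ✓ (all of [7,7])
  i=3: ✗ (fails at j=8)
  i=4: ✓ (all of [9,9])
  i=5: ✗ (fails at j=10)
Positions where it holds: {1, 2, 4} → 3.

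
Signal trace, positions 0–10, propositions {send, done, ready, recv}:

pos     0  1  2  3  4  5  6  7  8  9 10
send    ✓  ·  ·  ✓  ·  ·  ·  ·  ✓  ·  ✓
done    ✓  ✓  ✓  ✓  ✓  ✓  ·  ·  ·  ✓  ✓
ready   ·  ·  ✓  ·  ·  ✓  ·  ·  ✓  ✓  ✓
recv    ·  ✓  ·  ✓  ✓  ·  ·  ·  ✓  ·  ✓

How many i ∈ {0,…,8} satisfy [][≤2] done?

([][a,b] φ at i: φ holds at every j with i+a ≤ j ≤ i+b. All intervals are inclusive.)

4

Evaluate at each i in [0,8]:
  i=0: ✓ (all of [0,2])
  i=1: ✓ (all of [1,3])
  i=2: ✓ (all of [2,4])
  i=3: ✓ (all of [3,5])
  i=4: ✗ (fails at j=6)
  i=5: ✗ (fails at j=6)
  i=6: ✗ (fails at j=6)
  i=7: ✗ (fails at j=7)
  i=8: ✗ (fails at j=8)
Positions where it holds: {0, 1, 2, 3} → 4.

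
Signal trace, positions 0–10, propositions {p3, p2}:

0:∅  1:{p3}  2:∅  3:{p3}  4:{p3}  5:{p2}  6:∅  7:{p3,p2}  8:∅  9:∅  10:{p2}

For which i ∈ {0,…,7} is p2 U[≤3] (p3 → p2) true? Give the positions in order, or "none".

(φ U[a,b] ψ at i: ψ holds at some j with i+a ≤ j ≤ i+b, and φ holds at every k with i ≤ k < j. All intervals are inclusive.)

0, 2, 5, 6, 7

Evaluate at each i in [0,7]:
  i=0: ✓ (rhs at j=0)
  i=1: ✗ (lhs fails at k=1 before rhs at j=2)
  i=2: ✓ (rhs at j=2)
  i=3: ✗ (lhs fails at k=3 before rhs at j=5)
  i=4: ✗ (lhs fails at k=4 before rhs at j=5)
  i=5: ✓ (rhs at j=5)
  i=6: ✓ (rhs at j=6)
  i=7: ✓ (rhs at j=7)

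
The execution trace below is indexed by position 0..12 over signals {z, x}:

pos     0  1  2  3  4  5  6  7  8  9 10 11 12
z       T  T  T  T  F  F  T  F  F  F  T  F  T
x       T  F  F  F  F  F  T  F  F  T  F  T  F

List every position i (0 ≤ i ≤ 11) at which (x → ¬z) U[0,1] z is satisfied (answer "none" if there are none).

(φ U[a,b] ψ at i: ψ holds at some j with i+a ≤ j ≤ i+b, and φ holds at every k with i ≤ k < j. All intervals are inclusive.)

0, 1, 2, 3, 5, 6, 9, 10, 11

Evaluate at each i in [0,11]:
  i=0: ✓ (rhs at j=0)
  i=1: ✓ (rhs at j=1)
  i=2: ✓ (rhs at j=2)
  i=3: ✓ (rhs at j=3)
  i=4: ✗ (no rhs in [4,5])
  i=5: ✓ (rhs at j=6; lhs holds on [5,5])
  i=6: ✓ (rhs at j=6)
  i=7: ✗ (no rhs in [7,8])
  i=8: ✗ (no rhs in [8,9])
  i=9: ✓ (rhs at j=10; lhs holds on [9,9])
  i=10: ✓ (rhs at j=10)
  i=11: ✓ (rhs at j=12; lhs holds on [11,11])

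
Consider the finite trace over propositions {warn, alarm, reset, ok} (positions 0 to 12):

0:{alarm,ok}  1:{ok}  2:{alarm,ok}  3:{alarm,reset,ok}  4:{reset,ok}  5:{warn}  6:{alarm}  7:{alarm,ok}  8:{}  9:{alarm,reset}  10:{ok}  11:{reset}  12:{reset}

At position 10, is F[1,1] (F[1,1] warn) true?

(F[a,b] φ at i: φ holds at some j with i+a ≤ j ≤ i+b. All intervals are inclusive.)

Check F[1,1] warn at each j in [11,11]:
  j=11: fails (none in [12,12])
No position in the window satisfies it → formula fails.

Does not hold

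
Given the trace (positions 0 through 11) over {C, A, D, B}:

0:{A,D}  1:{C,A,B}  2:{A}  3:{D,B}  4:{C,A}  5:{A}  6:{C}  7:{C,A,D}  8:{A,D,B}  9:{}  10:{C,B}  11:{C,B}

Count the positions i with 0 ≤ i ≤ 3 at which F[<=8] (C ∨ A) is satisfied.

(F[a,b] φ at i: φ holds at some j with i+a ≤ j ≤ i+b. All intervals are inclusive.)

Evaluate at each i in [0,3]:
  i=0: ✓ (witness j=0)
  i=1: ✓ (witness j=1)
  i=2: ✓ (witness j=2)
  i=3: ✓ (witness j=4)
Positions where it holds: {0, 1, 2, 3} → 4.

4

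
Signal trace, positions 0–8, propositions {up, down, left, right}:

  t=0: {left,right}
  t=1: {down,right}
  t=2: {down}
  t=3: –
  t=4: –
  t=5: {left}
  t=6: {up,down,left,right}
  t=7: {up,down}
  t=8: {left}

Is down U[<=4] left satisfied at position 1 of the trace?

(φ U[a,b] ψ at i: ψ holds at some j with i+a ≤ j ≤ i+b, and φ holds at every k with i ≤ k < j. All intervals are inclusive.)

Need some j in [1,5] with left, and down at every k in [1,j-1].
  j=1: left false.
  j=2: left false.
  j=3: left false.
  j=4: left false.
  j=5: left holds, but down fails at k=3 → not this j.
No j in the window works → until fails.

No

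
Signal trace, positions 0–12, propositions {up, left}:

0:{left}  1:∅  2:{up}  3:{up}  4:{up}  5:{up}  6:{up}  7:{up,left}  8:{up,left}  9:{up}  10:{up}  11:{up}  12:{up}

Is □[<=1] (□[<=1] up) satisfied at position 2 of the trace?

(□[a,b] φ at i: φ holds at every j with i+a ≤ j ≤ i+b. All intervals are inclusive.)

True

Check □[<=1] up at every j in [2,3]:
  j=2: holds on [2,3]
  j=3: holds on [3,4]
All positions satisfy it → formula holds.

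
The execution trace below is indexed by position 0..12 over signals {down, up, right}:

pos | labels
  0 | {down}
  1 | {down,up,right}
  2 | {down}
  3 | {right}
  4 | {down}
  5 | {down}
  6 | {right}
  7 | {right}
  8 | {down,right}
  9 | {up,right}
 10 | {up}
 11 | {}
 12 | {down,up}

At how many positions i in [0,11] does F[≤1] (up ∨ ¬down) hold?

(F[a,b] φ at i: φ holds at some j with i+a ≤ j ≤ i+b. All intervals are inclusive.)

Evaluate at each i in [0,11]:
  i=0: ✓ (witness j=1)
  i=1: ✓ (witness j=1)
  i=2: ✓ (witness j=3)
  i=3: ✓ (witness j=3)
  i=4: ✗ (none in [4,5])
  i=5: ✓ (witness j=6)
  i=6: ✓ (witness j=6)
  i=7: ✓ (witness j=7)
  i=8: ✓ (witness j=9)
  i=9: ✓ (witness j=9)
  i=10: ✓ (witness j=10)
  i=11: ✓ (witness j=11)
Positions where it holds: {0, 1, 2, 3, 5, 6, 7, 8, 9, 10, 11} → 11.

11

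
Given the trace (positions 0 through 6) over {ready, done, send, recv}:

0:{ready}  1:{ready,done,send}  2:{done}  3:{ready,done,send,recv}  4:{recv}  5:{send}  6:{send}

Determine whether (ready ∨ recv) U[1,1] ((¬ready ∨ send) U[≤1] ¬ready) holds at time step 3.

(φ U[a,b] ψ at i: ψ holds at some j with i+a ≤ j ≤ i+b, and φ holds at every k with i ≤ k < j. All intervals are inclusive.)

Need some j in [4,4] with ((¬ready ∨ send) U[≤1] ¬ready), and (ready ∨ recv) at every k in [3,j-1].
  j=4: ((¬ready ∨ send) U[≤1] ¬ready) holds; (ready ∨ recv) holds at every k in [3,3] → satisfied.

Holds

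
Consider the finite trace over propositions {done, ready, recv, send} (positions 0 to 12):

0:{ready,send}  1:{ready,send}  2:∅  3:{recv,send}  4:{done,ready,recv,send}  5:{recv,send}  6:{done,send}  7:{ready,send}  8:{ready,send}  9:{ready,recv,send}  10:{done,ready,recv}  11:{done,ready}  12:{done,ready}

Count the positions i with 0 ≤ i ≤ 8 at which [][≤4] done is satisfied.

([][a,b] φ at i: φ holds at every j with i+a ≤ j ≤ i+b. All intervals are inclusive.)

Evaluate at each i in [0,8]:
  i=0: ✗ (fails at j=0)
  i=1: ✗ (fails at j=1)
  i=2: ✗ (fails at j=2)
  i=3: ✗ (fails at j=3)
  i=4: ✗ (fails at j=5)
  i=5: ✗ (fails at j=5)
  i=6: ✗ (fails at j=7)
  i=7: ✗ (fails at j=7)
  i=8: ✗ (fails at j=8)
Positions where it holds: {} → 0.

0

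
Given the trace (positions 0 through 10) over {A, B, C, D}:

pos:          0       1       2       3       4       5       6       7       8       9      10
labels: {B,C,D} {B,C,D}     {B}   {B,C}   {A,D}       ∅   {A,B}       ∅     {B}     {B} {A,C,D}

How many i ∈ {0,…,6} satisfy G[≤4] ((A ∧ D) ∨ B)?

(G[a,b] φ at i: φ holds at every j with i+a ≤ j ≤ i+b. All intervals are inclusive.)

Evaluate at each i in [0,6]:
  i=0: ✓ (all of [0,4])
  i=1: ✗ (fails at j=5)
  i=2: ✗ (fails at j=5)
  i=3: ✗ (fails at j=5)
  i=4: ✗ (fails at j=5)
  i=5: ✗ (fails at j=5)
  i=6: ✗ (fails at j=7)
Positions where it holds: {0} → 1.

1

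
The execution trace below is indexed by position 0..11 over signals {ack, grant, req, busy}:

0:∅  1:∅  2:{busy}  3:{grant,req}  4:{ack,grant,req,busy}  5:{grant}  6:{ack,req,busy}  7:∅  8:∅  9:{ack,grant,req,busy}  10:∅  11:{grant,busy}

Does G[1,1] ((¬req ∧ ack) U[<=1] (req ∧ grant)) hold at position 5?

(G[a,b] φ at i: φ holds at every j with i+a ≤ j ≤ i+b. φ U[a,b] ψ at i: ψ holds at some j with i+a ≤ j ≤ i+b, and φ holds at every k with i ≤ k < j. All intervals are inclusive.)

Does not hold

Check ((¬req ∧ ack) U[<=1] (req ∧ grant)) at every j in [6,6]:
  j=6: fails
Fails at j=6 → formula fails.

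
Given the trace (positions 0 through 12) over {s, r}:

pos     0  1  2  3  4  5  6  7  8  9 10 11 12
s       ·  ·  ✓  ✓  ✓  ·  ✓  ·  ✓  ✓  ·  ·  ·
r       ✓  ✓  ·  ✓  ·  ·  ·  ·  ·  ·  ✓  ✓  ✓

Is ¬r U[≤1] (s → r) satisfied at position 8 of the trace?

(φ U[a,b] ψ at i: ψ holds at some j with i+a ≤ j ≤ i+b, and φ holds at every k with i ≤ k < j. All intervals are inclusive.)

Need some j in [8,9] with (s → r), and ¬r at every k in [8,j-1].
  j=8: (s → r) false.
  j=9: (s → r) false.
No j in the window works → until fails.

Does not hold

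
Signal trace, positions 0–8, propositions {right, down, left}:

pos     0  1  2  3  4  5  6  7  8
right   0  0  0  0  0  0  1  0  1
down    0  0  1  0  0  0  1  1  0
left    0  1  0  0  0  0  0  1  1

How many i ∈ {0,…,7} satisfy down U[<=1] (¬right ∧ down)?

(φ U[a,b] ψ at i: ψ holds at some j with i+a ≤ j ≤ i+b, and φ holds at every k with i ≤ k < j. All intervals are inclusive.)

Evaluate at each i in [0,7]:
  i=0: ✗ (no rhs in [0,1])
  i=1: ✗ (lhs fails at k=1 before rhs at j=2)
  i=2: ✓ (rhs at j=2)
  i=3: ✗ (no rhs in [3,4])
  i=4: ✗ (no rhs in [4,5])
  i=5: ✗ (no rhs in [5,6])
  i=6: ✓ (rhs at j=7; lhs holds on [6,6])
  i=7: ✓ (rhs at j=7)
Positions where it holds: {2, 6, 7} → 3.

3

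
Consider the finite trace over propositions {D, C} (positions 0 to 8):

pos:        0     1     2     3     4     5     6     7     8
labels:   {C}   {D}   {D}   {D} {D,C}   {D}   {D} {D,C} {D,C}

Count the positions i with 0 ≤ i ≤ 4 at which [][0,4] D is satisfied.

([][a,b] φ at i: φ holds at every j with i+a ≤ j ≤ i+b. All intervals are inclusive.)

4

Evaluate at each i in [0,4]:
  i=0: ✗ (fails at j=0)
  i=1: ✓ (all of [1,5])
  i=2: ✓ (all of [2,6])
  i=3: ✓ (all of [3,7])
  i=4: ✓ (all of [4,8])
Positions where it holds: {1, 2, 3, 4} → 4.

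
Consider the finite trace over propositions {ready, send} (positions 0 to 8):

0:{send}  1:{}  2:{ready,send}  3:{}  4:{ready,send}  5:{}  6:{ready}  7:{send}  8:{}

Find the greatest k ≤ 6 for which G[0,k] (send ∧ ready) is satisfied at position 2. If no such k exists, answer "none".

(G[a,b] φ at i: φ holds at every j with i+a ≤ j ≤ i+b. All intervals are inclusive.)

(send ∧ ready) must hold from j=2 onward; find where it first fails.
  j=2: holds
  j=3: fails
Holds on [2,2], so largest k = 0.

0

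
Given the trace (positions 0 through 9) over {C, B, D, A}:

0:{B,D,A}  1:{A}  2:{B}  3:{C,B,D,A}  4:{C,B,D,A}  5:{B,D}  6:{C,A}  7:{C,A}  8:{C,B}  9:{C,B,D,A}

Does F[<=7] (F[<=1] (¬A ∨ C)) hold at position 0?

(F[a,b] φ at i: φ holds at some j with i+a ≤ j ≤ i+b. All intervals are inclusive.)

Check F[<=1] (¬A ∨ C) at each j in [0,7]:
  j=0: fails (none in [0,1])
  j=1: holds (witness at 2)
  j=2: holds (witness at 2)
  j=3: holds (witness at 3)
  j=4: holds (witness at 4)
  j=5: holds (witness at 5)
  j=6: holds (witness at 6)
  j=7: holds (witness at 7)
Found at j=1 → formula holds.

True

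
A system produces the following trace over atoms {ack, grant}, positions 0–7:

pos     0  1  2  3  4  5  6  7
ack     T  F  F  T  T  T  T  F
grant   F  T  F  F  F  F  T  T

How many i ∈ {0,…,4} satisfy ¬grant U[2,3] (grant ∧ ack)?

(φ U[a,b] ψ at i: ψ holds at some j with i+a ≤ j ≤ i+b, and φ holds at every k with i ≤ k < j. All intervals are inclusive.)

Evaluate at each i in [0,4]:
  i=0: ✗ (no rhs in [2,3])
  i=1: ✗ (no rhs in [3,4])
  i=2: ✗ (no rhs in [4,5])
  i=3: ✓ (rhs at j=6; lhs holds on [3,5])
  i=4: ✓ (rhs at j=6; lhs holds on [4,5])
Positions where it holds: {3, 4} → 2.

2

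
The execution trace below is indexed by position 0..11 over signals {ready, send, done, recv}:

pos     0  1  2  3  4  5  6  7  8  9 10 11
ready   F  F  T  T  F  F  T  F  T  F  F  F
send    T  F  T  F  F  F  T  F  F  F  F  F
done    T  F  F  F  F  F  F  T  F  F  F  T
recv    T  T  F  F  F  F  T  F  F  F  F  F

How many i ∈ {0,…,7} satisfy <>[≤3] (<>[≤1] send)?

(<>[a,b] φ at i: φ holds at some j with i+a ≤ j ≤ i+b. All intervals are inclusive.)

7

Evaluate at each i in [0,7]:
  i=0: ✓ (witness j=0)
  i=1: ✓ (witness j=1)
  i=2: ✓ (witness j=2)
  i=3: ✓ (witness j=5)
  i=4: ✓ (witness j=5)
  i=5: ✓ (witness j=5)
  i=6: ✓ (witness j=6)
  i=7: ✗ (none in [7,10])
Positions where it holds: {0, 1, 2, 3, 4, 5, 6} → 7.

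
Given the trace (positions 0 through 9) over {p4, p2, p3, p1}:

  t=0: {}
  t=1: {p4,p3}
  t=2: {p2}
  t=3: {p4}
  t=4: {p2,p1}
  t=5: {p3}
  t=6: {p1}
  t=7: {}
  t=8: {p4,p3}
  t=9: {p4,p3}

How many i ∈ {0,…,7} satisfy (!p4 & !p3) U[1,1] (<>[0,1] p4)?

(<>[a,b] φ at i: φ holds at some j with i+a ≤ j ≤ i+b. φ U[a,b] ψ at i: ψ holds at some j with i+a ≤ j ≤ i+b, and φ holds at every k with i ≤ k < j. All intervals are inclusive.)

Evaluate at each i in [0,7]:
  i=0: ✓ (rhs at j=1; lhs holds on [0,0])
  i=1: ✗ (lhs fails at k=1 before rhs at j=2)
  i=2: ✓ (rhs at j=3; lhs holds on [2,2])
  i=3: ✗ (no rhs in [4,4])
  i=4: ✗ (no rhs in [5,5])
  i=5: ✗ (no rhs in [6,6])
  i=6: ✓ (rhs at j=7; lhs holds on [6,6])
  i=7: ✓ (rhs at j=8; lhs holds on [7,7])
Positions where it holds: {0, 2, 6, 7} → 4.

4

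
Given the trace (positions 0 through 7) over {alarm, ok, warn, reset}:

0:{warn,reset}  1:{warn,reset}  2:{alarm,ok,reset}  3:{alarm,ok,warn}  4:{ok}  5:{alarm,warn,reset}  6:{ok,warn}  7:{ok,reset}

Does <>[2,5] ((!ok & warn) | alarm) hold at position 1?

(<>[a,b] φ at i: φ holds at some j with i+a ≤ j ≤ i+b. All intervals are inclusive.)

Check ((!ok & warn) | alarm) at each j in [3,6]:
  j=3: true
  j=4: false
  j=5: true
  j=6: false
Found at j=3 → formula holds.

True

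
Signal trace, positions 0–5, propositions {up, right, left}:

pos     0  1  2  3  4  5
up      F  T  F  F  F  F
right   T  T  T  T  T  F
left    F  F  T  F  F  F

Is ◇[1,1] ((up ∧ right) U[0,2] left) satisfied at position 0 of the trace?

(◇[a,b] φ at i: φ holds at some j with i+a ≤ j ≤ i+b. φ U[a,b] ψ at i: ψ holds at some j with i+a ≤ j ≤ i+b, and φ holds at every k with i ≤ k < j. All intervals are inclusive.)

Check ((up ∧ right) U[0,2] left) at each j in [1,1]:
  j=1: holds
Found at j=1 → formula holds.

True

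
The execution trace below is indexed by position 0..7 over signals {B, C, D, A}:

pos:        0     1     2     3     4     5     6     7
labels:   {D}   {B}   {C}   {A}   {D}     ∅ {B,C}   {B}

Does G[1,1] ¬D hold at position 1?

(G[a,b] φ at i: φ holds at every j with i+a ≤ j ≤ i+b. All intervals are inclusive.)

Check ¬D at every j in [2,2]:
  j=2: true
All positions satisfy it → formula holds.

Holds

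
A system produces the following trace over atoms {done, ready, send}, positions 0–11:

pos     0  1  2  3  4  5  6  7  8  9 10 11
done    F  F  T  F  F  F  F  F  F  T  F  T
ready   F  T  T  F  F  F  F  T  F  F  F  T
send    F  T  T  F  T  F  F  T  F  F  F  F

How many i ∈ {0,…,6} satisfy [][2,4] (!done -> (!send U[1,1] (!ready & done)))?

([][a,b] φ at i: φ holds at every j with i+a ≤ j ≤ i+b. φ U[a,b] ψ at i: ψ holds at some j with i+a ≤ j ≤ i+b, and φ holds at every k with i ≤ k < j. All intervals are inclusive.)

0

Evaluate at each i in [0,6]:
  i=0: ✗ (fails at j=3)
  i=1: ✗ (fails at j=3)
  i=2: ✗ (fails at j=4)
  i=3: ✗ (fails at j=5)
  i=4: ✗ (fails at j=6)
  i=5: ✗ (fails at j=7)
  i=6: ✗ (fails at j=10)
Positions where it holds: {} → 0.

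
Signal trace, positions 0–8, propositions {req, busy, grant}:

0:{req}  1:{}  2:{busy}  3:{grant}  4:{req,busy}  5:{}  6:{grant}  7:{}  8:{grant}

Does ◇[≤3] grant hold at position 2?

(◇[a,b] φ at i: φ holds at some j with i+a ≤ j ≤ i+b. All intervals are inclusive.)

Check grant at each j in [2,5]:
  j=2: false
  j=3: true
  j=4: false
  j=5: false
Found at j=3 → formula holds.

Yes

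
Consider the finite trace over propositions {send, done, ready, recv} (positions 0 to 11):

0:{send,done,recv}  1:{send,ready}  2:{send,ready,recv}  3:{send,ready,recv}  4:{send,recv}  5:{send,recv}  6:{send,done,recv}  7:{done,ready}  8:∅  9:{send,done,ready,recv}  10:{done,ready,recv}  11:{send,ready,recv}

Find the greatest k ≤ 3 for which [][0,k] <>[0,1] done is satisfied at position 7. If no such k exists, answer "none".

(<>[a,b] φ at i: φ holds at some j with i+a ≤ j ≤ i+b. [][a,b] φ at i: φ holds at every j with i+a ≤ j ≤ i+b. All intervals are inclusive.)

3

<>[0,1] done must hold from j=7 onward; find where it first fails.
  j=7: holds
  j=8: holds
  j=9: holds
  j=10: holds
Holds through j=10; largest k = 3.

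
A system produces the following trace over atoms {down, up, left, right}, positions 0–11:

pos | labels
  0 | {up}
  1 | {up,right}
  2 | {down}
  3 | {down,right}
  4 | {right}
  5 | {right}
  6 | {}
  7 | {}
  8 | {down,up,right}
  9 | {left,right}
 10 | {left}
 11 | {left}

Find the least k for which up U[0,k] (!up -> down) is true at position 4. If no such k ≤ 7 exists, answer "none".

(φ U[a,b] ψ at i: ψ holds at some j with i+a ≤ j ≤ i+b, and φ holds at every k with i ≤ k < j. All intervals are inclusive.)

none

Need earliest j ≥ 4 with (!up -> down), and up at every k in [4,j-1].
  j=4: rhs fails.
  j=5: rhs fails.
  j=6: rhs fails.
  j=7: rhs fails.
  j=8: rhs holds but lhs fails at k=4.
  j=9: rhs fails.
  j=10: rhs fails.
  j=11: rhs fails.
No witness within the range → none.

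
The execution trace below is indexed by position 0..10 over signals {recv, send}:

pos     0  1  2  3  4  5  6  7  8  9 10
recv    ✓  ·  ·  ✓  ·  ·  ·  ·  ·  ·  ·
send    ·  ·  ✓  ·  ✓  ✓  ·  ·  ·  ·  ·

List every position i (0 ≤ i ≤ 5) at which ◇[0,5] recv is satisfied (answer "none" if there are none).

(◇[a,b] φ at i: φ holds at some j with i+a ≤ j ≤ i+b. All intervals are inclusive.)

Evaluate at each i in [0,5]:
  i=0: ✓ (witness j=0)
  i=1: ✓ (witness j=3)
  i=2: ✓ (witness j=3)
  i=3: ✓ (witness j=3)
  i=4: ✗ (none in [4,9])
  i=5: ✗ (none in [5,10])

0, 1, 2, 3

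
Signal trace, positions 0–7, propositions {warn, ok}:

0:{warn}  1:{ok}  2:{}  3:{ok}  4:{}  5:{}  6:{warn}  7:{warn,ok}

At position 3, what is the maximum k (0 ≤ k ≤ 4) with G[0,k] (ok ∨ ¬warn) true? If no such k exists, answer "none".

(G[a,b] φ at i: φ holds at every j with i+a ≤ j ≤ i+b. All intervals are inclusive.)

2

(ok ∨ ¬warn) must hold from j=3 onward; find where it first fails.
  j=3: holds
  j=4: holds
  j=5: holds
  j=6: fails
Holds on [3,5], so largest k = 2.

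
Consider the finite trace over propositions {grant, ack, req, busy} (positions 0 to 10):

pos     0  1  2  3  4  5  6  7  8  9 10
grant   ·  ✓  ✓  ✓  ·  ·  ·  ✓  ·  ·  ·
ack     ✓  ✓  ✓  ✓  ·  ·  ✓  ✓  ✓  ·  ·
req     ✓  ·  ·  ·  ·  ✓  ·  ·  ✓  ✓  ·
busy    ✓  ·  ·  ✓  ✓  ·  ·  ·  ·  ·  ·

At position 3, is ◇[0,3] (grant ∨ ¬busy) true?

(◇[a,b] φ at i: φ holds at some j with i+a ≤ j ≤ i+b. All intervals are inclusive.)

Check (grant ∨ ¬busy) at each j in [3,6]:
  j=3: true
  j=4: false
  j=5: true
  j=6: true
Found at j=3 → formula holds.

True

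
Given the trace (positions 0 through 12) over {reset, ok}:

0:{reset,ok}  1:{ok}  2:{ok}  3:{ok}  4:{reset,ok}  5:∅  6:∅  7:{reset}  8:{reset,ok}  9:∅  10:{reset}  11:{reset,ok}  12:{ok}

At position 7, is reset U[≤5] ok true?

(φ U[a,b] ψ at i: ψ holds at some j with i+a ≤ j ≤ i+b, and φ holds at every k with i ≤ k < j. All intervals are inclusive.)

Need some j in [7,12] with ok, and reset at every k in [7,j-1].
  j=7: ok false.
  j=8: ok holds; reset holds at every k in [7,7] → satisfied.

Yes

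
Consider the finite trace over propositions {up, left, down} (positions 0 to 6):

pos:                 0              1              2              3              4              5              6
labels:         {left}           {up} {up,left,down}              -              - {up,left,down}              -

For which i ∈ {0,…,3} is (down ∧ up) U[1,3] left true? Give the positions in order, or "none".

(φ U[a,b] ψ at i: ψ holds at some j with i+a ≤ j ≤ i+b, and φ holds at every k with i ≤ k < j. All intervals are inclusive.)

Evaluate at each i in [0,3]:
  i=0: ✗ (lhs fails at k=0 before rhs at j=2)
  i=1: ✗ (lhs fails at k=1 before rhs at j=2)
  i=2: ✗ (lhs fails at k=3 before rhs at j=5)
  i=3: ✗ (lhs fails at k=3 before rhs at j=5)

none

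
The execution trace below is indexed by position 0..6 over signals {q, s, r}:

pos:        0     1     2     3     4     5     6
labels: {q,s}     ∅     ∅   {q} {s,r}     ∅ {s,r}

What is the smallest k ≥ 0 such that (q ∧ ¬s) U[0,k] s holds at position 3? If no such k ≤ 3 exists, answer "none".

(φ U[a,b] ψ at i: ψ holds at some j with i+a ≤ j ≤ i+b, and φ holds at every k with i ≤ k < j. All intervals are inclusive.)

1

Need earliest j ≥ 3 with s, and (q ∧ ¬s) at every k in [3,j-1].
  j=3: rhs fails.
  j=4: rhs holds; lhs holds on [3,3]. k = 1.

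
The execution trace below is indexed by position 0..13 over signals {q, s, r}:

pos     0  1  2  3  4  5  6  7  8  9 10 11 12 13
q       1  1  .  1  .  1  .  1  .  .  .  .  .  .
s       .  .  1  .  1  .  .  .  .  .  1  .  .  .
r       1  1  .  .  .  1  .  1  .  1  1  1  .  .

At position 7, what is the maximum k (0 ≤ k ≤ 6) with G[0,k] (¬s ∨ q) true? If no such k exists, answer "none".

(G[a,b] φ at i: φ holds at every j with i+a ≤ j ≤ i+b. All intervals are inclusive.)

2

(¬s ∨ q) must hold from j=7 onward; find where it first fails.
  j=7: holds
  j=8: holds
  j=9: holds
  j=10: fails
Holds on [7,9], so largest k = 2.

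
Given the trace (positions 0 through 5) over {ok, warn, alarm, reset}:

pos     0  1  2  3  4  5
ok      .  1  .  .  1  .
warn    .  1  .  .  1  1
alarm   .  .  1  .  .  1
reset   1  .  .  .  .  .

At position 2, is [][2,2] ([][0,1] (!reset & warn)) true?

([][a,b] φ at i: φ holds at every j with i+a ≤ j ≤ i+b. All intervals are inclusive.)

Check [][0,1] (!reset & warn) at every j in [4,4]:
  j=4: holds on [4,5]
All positions satisfy it → formula holds.

Holds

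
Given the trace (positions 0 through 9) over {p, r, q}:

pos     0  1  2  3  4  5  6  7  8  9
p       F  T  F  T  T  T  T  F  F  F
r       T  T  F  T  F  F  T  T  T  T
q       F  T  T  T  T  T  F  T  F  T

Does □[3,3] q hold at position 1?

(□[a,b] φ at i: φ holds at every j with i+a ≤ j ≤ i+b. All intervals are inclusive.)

Holds

Check q at every j in [4,4]:
  j=4: true
All positions satisfy it → formula holds.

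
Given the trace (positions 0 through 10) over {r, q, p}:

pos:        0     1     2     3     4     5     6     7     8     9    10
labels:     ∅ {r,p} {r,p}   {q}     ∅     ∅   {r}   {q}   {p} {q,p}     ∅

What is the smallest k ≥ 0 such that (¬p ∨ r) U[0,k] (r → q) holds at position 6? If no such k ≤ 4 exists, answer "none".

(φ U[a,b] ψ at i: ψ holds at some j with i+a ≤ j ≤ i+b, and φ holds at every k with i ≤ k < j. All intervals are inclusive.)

1

Need earliest j ≥ 6 with (r → q), and (¬p ∨ r) at every k in [6,j-1].
  j=6: rhs fails.
  j=7: rhs holds; lhs holds on [6,6]. k = 1.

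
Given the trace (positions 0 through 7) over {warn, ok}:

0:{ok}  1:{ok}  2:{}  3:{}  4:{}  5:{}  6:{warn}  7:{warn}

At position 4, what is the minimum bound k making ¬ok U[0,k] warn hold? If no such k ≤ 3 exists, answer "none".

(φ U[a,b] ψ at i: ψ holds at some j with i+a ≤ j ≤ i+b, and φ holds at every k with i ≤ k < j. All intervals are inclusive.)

Need earliest j ≥ 4 with warn, and ¬ok at every k in [4,j-1].
  j=4: rhs fails.
  j=5: rhs fails.
  j=6: rhs holds; lhs holds on [4,5]. k = 2.

2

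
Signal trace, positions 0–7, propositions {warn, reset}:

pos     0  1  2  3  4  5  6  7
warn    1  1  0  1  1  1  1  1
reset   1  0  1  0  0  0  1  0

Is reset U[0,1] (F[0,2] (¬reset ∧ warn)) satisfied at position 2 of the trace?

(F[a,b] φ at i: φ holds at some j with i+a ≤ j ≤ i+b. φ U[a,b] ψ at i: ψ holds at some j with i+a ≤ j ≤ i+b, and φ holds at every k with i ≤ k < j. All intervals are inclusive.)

Need some j in [2,3] with F[0,2] (¬reset ∧ warn), and reset at every k in [2,j-1].
  j=2: F[0,2] (¬reset ∧ warn) holds; no prefix to check → satisfied.

Yes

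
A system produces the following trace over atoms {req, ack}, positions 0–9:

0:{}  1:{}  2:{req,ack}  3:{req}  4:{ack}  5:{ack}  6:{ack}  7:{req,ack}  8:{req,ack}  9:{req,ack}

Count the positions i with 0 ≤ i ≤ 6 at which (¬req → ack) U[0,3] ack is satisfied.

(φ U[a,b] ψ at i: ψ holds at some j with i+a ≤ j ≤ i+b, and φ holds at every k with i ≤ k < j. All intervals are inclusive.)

Evaluate at each i in [0,6]:
  i=0: ✗ (lhs fails at k=0 before rhs at j=2)
  i=1: ✗ (lhs fails at k=1 before rhs at j=2)
  i=2: ✓ (rhs at j=2)
  i=3: ✓ (rhs at j=4; lhs holds on [3,3])
  i=4: ✓ (rhs at j=4)
  i=5: ✓ (rhs at j=5)
  i=6: ✓ (rhs at j=6)
Positions where it holds: {2, 3, 4, 5, 6} → 5.

5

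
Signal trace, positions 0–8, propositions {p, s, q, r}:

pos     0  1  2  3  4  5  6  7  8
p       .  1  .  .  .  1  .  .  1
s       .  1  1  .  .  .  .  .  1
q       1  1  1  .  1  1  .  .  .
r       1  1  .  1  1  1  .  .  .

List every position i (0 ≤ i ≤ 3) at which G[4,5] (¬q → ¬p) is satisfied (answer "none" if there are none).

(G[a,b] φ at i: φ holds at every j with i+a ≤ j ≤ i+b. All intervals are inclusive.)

0, 1, 2

Evaluate at each i in [0,3]:
  i=0: ✓ (all of [4,5])
  i=1: ✓ (all of [5,6])
  i=2: ✓ (all of [6,7])
  i=3: ✗ (fails at j=8)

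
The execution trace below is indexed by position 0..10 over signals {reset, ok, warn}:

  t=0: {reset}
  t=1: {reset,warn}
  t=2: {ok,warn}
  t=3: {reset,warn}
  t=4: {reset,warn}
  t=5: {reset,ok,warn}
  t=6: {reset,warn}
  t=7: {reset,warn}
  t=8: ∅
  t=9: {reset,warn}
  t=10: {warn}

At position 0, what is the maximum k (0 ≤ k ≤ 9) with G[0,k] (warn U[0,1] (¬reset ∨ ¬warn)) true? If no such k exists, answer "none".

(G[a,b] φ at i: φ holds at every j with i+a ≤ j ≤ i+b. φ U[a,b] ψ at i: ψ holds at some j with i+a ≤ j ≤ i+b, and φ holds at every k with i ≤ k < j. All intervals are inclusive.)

2

(warn U[0,1] (¬reset ∨ ¬warn)) must hold from j=0 onward; find where it first fails.
  j=0: holds
  j=1: holds
  j=2: holds
  j=3: fails
Holds on [0,2], so largest k = 2.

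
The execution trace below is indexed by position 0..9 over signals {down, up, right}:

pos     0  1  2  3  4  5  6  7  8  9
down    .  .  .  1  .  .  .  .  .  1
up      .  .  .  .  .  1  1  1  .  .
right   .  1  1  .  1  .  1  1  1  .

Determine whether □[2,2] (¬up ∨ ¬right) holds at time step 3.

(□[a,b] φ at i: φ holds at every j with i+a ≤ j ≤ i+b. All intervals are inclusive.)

Check (¬up ∨ ¬right) at every j in [5,5]:
  j=5: true
All positions satisfy it → formula holds.

Yes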